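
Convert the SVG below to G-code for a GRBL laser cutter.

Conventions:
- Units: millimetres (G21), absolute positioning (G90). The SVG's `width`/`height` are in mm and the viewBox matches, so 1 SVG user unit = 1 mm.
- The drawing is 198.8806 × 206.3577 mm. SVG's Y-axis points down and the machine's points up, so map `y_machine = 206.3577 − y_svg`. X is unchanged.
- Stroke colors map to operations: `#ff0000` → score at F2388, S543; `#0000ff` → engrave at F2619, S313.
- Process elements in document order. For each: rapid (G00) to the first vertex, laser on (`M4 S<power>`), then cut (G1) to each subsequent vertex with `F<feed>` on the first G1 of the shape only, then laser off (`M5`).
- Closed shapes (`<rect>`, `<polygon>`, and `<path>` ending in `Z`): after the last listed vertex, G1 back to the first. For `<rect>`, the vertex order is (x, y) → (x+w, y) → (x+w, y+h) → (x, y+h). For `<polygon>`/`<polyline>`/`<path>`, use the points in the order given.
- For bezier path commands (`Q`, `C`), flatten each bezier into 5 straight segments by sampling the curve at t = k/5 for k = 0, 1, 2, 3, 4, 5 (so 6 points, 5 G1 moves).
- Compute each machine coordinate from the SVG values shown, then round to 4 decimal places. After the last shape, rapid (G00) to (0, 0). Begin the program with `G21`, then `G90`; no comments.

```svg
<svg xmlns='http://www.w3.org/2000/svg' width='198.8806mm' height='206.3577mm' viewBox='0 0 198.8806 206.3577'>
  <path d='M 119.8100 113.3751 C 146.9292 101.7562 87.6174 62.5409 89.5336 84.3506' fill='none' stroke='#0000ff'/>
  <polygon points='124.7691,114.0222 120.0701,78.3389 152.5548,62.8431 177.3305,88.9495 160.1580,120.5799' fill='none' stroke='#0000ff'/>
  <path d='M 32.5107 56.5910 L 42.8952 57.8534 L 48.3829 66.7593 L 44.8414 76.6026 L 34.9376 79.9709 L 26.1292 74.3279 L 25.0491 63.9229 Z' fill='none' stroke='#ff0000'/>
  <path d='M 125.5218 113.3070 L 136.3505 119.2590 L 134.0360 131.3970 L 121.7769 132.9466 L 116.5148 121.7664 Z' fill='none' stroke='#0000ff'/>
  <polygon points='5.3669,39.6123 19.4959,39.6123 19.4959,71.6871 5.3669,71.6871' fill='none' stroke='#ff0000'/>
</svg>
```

Since the viewBox matches the mm dimensions, user units are millimetres directly. The only transform is the Y-flip y_m = 206.3577 − y_svg.

Shape 1 is a cubic bezier drawn with `<path>`. Its stroke #0000ff means engrave at S313, F2619. After flipping Y the toolpath is (119.8100,92.9826) → (126.8911,102.5565) → (120.3163,114.4998) → (107.1734,124.5585) → (94.5500,128.4789) → (89.5336,122.0071).

Shape 2 is a regular polygon drawn with `<polygon>`. Its stroke #0000ff means engrave at S313, F2619. After flipping Y the toolpath is (124.7691,92.3355) → (120.0701,128.0188) → (152.5548,143.5146) → (177.3305,117.4082) → (160.1580,85.7778) → (124.7691,92.3355), returning to the start.

Shape 3 is a regular polygon drawn with `<path>`. Its stroke #ff0000 means score at S543, F2388. After flipping Y the toolpath is (32.5107,149.7667) → (42.8952,148.5043) → (48.3829,139.5984) → (44.8414,129.7551) → (34.9376,126.3868) → (26.1292,132.0298) → (25.0491,142.4348) → (32.5107,149.7667), returning to the start.

Shape 4 is a regular polygon drawn with `<path>`. Its stroke #0000ff means engrave at S313, F2619. After flipping Y the toolpath is (125.5218,93.0507) → (136.3505,87.0987) → (134.0360,74.9607) → (121.7769,73.4111) → (116.5148,84.5913) → (125.5218,93.0507), returning to the start.

Shape 5 is a rectangle drawn with `<polygon>`. Its stroke #ff0000 means score at S543, F2388. After flipping Y the toolpath is (5.3669,166.7454) → (19.4959,166.7454) → (19.4959,134.6706) → (5.3669,134.6706) → (5.3669,166.7454), returning to the start.

G21
G90
G00 X119.8100 Y92.9826
M4 S313
G1 X126.8911 Y102.5565 F2619
G1 X120.3163 Y114.4998
G1 X107.1734 Y124.5585
G1 X94.5500 Y128.4789
G1 X89.5336 Y122.0071
M5
G00 X124.7691 Y92.3355
M4 S313
G1 X120.0701 Y128.0188 F2619
G1 X152.5548 Y143.5146
G1 X177.3305 Y117.4082
G1 X160.1580 Y85.7778
G1 X124.7691 Y92.3355
M5
G00 X32.5107 Y149.7667
M4 S543
G1 X42.8952 Y148.5043 F2388
G1 X48.3829 Y139.5984
G1 X44.8414 Y129.7551
G1 X34.9376 Y126.3868
G1 X26.1292 Y132.0298
G1 X25.0491 Y142.4348
G1 X32.5107 Y149.7667
M5
G00 X125.5218 Y93.0507
M4 S313
G1 X136.3505 Y87.0987 F2619
G1 X134.0360 Y74.9607
G1 X121.7769 Y73.4111
G1 X116.5148 Y84.5913
G1 X125.5218 Y93.0507
M5
G00 X5.3669 Y166.7454
M4 S543
G1 X19.4959 Y166.7454 F2388
G1 X19.4959 Y134.6706
G1 X5.3669 Y134.6706
G1 X5.3669 Y166.7454
M5
G00 X0.0000 Y0.0000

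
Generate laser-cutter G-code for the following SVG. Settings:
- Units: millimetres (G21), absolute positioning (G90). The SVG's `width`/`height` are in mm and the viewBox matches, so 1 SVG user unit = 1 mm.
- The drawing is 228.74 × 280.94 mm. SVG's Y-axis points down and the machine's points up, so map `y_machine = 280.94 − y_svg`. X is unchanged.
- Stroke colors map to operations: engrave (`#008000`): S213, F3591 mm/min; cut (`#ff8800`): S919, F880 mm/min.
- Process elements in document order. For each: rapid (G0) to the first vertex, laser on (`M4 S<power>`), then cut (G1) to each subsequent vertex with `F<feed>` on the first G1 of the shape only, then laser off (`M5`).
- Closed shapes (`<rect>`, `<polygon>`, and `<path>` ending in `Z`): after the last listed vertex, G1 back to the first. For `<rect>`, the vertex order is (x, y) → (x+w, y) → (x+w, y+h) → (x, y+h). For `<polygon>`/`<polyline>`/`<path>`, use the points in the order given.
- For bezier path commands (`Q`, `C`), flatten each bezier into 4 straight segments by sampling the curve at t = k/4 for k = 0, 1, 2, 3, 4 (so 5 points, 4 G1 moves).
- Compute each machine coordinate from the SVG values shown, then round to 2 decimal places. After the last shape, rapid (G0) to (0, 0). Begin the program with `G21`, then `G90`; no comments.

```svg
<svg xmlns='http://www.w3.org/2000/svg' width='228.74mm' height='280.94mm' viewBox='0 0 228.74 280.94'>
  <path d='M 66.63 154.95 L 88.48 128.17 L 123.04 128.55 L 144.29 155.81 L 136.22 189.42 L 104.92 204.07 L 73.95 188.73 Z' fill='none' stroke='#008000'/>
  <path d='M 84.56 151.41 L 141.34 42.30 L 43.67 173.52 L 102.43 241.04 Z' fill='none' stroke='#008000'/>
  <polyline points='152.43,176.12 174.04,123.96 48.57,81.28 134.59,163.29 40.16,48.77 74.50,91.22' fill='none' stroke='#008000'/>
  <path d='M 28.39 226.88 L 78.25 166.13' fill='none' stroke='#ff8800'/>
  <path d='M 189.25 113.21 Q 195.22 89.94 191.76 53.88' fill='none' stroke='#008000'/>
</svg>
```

G21
G90
G0 X66.63 Y125.99
M4 S213
G1 X88.48 Y152.77 F3591
G1 X123.04 Y152.39
G1 X144.29 Y125.13
G1 X136.22 Y91.52
G1 X104.92 Y76.87
G1 X73.95 Y92.21
G1 X66.63 Y125.99
M5
G0 X84.56 Y129.53
M4 S213
G1 X141.34 Y238.64 F3591
G1 X43.67 Y107.42
G1 X102.43 Y39.90
G1 X84.56 Y129.53
M5
G0 X152.43 Y104.82
M4 S213
G1 X174.04 Y156.98 F3591
G1 X48.57 Y199.66
G1 X134.59 Y117.65
G1 X40.16 Y232.17
G1 X74.50 Y189.72
M5
G0 X28.39 Y54.06
M4 S919
G1 X78.25 Y114.81 F880
M5
G0 X189.25 Y167.73
M4 S213
G1 X191.65 Y180.16 F3591
G1 X192.86 Y194.20
G1 X192.90 Y209.83
G1 X191.76 Y227.06
M5
G0 X0.00 Y0.00

1 u = 1 mm; y_m = 280.94 − y.

[1] `<path>` regular polygon, #008000→engrave S213 F3591: (66.63,125.99) → (88.48,152.77) → (123.04,152.39) → (144.29,125.13) → (136.22,91.52) → (104.92,76.87) → (73.95,92.21) → (66.63,125.99) (closed)

[2] `<path>` closed polygon, #008000→engrave S213 F3591: (84.56,129.53) → (141.34,238.64) → (43.67,107.42) → (102.43,39.90) → (84.56,129.53) (closed)

[3] `<polyline>` open polyline, #008000→engrave S213 F3591: (152.43,104.82) → (174.04,156.98) → (48.57,199.66) → (134.59,117.65) → (40.16,232.17) → (74.50,189.72)

[4] `<path>` line segment, #ff8800→cut S919 F880: (28.39,54.06) → (78.25,114.81)

[5] `<path>` quadratic bezier, #008000→engrave S213 F3591: (189.25,167.73) → (191.65,180.16) → (192.86,194.20) → (192.90,209.83) → (191.76,227.06)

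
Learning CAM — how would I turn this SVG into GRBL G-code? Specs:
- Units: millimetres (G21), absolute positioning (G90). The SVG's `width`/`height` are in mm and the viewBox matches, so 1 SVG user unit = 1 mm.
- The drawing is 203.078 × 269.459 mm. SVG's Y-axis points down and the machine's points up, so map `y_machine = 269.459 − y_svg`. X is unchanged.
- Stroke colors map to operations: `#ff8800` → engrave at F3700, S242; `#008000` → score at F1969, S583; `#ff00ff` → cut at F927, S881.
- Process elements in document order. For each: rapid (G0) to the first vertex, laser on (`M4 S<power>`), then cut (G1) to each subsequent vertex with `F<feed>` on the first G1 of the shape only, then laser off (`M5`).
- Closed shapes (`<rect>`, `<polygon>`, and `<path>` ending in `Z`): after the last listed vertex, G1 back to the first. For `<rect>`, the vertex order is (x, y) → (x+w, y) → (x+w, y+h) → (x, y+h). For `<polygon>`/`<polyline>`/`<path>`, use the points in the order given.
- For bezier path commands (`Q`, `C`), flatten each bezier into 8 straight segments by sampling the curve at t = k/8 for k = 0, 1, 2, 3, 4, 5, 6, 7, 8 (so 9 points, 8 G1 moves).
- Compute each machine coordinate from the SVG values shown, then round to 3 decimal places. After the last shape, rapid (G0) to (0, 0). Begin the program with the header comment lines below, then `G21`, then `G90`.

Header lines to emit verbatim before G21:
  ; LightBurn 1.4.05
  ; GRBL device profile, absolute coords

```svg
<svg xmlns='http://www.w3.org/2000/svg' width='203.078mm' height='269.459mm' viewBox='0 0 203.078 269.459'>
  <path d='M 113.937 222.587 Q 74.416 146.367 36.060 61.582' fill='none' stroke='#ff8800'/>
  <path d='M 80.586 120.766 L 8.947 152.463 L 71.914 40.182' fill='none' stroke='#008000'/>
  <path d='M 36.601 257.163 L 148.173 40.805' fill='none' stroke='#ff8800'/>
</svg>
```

1 u = 1 mm; y_m = 269.459 − y.

[1] `<path>` quadratic bezier, #ff8800→engrave S242 F3700: (113.937,46.872) → (104.075,66.061) → (94.249,85.517) → (84.460,105.241) → (74.707,125.233) → (64.991,145.493) → (55.311,166.020) → (45.667,186.815) → (36.060,207.877)

[2] `<path>` open polyline, #008000→score S583 F1969: (80.586,148.693) → (8.947,116.996) → (71.914,229.277)

[3] `<path>` line segment, #ff8800→engrave S242 F3700: (36.601,12.296) → (148.173,228.654)

; LightBurn 1.4.05
; GRBL device profile, absolute coords
G21
G90
G0 X113.937 Y46.872
M4 S242
G1 X104.075 Y66.061 F3700
G1 X94.249 Y85.517
G1 X84.460 Y105.241
G1 X74.707 Y125.233
G1 X64.991 Y145.493
G1 X55.311 Y166.020
G1 X45.667 Y186.815
G1 X36.060 Y207.877
M5
G0 X80.586 Y148.693
M4 S583
G1 X8.947 Y116.996 F1969
G1 X71.914 Y229.277
M5
G0 X36.601 Y12.296
M4 S242
G1 X148.173 Y228.654 F3700
M5
G0 X0.000 Y0.000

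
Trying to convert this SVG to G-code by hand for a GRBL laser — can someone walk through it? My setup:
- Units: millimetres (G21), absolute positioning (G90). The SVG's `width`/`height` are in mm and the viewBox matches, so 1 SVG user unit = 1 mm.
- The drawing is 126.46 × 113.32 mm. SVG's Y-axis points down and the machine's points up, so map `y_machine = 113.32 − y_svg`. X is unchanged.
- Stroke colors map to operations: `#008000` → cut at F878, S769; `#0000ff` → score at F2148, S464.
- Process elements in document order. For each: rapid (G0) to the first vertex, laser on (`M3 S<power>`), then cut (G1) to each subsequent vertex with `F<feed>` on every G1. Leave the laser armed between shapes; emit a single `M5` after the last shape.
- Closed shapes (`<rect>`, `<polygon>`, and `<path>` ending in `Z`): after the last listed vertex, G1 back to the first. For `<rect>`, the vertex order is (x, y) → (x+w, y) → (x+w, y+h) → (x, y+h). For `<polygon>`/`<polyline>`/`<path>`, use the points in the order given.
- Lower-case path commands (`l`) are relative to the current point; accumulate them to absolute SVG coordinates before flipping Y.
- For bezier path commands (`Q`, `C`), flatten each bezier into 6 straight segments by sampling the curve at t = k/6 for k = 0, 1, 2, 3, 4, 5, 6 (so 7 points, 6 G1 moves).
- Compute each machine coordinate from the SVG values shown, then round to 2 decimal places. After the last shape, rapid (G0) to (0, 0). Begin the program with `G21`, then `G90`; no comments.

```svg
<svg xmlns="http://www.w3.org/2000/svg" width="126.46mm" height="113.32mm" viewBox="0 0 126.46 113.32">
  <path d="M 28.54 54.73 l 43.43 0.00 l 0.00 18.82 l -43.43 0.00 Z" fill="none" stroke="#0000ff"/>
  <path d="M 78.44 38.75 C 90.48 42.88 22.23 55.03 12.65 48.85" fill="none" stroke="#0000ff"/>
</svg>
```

G21
G90
G0 X28.54 Y58.59
M3 S464
G1 X71.97 Y58.59 F2148
G1 X71.97 Y39.77 F2148
G1 X28.54 Y39.77 F2148
G1 X28.54 Y58.59 F2148
G0 X78.44 Y74.57
M3 S464
G1 X78.41 Y71.96 F2148
G1 X68.86 Y68.74 F2148
G1 X53.65 Y65.65 F2148
G1 X36.64 Y63.42 F2148
G1 X21.69 Y62.79 F2148
G1 X12.65 Y64.47 F2148
M5
G0 X0.00 Y0.00

1 u = 1 mm; y_m = 113.32 − y.

[1] `<path>` rectangle, #0000ff→score S464 F2148: (28.54,58.59) → (71.97,58.59) → (71.97,39.77) → (28.54,39.77) → (28.54,58.59) (closed)

[2] `<path>` cubic bezier, #0000ff→score S464 F2148: (78.44,74.57) → (78.41,71.96) → (68.86,68.74) → (53.65,65.65) → (36.64,63.42) → (21.69,62.79) → (12.65,64.47)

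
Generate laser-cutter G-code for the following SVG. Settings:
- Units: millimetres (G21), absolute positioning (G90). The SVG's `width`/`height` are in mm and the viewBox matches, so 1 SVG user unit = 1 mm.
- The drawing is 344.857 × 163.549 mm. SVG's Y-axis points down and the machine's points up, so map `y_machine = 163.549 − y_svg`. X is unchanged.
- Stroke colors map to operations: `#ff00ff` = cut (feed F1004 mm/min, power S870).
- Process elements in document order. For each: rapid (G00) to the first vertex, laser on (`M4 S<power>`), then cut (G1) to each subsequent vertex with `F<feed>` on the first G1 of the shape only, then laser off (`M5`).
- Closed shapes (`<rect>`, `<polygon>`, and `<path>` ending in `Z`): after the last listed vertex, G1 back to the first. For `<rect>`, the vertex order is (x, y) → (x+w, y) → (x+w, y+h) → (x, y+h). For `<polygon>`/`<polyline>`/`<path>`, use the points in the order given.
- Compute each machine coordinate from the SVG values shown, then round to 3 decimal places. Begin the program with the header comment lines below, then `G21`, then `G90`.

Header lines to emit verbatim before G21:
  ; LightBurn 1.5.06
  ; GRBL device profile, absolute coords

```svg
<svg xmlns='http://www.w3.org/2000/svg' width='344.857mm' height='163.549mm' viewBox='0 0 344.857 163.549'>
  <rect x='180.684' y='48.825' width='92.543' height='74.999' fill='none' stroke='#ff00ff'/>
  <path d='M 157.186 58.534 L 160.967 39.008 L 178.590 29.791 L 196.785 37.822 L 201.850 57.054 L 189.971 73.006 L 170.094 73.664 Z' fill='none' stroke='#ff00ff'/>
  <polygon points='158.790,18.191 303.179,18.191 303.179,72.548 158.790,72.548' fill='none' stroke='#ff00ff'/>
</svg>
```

Since the viewBox matches the mm dimensions, user units are millimetres directly. The only transform is the Y-flip y_m = 163.549 − y_svg.

Shape 1 is a rectangle drawn with `<rect>`. Its stroke #ff00ff means cut at S870, F1004. After flipping Y the toolpath is (180.684,114.724) → (273.227,114.724) → (273.227,39.725) → (180.684,39.725) → (180.684,114.724), returning to the start.

Shape 2 is a regular polygon drawn with `<path>`. Its stroke #ff00ff means cut at S870, F1004. After flipping Y the toolpath is (157.186,105.015) → (160.967,124.541) → (178.590,133.758) → (196.785,125.727) → (201.850,106.495) → (189.971,90.543) → (170.094,89.885) → (157.186,105.015), returning to the start.

Shape 3 is a rectangle drawn with `<polygon>`. Its stroke #ff00ff means cut at S870, F1004. After flipping Y the toolpath is (158.790,145.358) → (303.179,145.358) → (303.179,91.001) → (158.790,91.001) → (158.790,145.358), returning to the start.

; LightBurn 1.5.06
; GRBL device profile, absolute coords
G21
G90
G00 X180.684 Y114.724
M4 S870
G1 X273.227 Y114.724 F1004
G1 X273.227 Y39.725
G1 X180.684 Y39.725
G1 X180.684 Y114.724
M5
G00 X157.186 Y105.015
M4 S870
G1 X160.967 Y124.541 F1004
G1 X178.590 Y133.758
G1 X196.785 Y125.727
G1 X201.850 Y106.495
G1 X189.971 Y90.543
G1 X170.094 Y89.885
G1 X157.186 Y105.015
M5
G00 X158.790 Y145.358
M4 S870
G1 X303.179 Y145.358 F1004
G1 X303.179 Y91.001
G1 X158.790 Y91.001
G1 X158.790 Y145.358
M5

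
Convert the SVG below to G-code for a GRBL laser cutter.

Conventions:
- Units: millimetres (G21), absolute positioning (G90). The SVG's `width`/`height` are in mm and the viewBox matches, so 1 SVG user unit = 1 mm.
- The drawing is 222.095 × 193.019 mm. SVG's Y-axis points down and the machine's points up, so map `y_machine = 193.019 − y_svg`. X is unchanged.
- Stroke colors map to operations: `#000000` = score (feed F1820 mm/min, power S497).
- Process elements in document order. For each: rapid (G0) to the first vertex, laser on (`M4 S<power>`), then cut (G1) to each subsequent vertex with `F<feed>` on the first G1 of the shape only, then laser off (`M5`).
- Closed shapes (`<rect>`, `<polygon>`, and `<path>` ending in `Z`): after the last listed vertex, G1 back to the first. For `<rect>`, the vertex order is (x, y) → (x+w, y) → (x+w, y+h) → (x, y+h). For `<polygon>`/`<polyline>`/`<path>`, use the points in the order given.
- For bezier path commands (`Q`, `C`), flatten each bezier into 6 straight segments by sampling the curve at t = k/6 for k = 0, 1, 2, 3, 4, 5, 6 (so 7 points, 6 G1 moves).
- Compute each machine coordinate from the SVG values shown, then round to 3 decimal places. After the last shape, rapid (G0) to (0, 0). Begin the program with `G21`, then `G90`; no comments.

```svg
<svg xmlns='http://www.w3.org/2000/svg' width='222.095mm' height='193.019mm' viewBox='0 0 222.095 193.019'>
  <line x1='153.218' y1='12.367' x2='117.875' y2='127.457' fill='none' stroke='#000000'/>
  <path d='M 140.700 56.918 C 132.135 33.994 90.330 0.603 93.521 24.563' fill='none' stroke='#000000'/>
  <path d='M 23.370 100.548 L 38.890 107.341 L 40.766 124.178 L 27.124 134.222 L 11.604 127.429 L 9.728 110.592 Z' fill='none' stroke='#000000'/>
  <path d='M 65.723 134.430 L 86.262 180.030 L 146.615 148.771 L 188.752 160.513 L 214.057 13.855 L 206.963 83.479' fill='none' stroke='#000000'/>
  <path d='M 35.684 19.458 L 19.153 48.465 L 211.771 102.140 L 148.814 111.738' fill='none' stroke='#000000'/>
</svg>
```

viewBox `0 0 222.095 193.019` with mm width/height → 1 unit = 1 mm. Flip: y_m = 193.019 − y_svg.

**Shape 1** — `<line>` line segment, stroke `#000000` → score (S497, F1820). Machine vertices: (153.218,180.652) → (117.875,65.562). Open path.

**Shape 2** — `<path>` cubic bezier, stroke `#000000` → score (S497, F1820). Control points (SVG): P0=(140.700,56.918), P1=(132.135,33.994), P2=(90.330,0.603), P3=(93.521,24.563); sampled at t=k/6. Machine vertices: (140.700,136.101) → (134.010,148.121) → (123.953,160.002) → (112.702,169.860) → (102.431,175.811) → (95.313,175.971) → (93.521,168.456). Open path.

**Shape 3** — `<path>` regular polygon, stroke `#000000` → score (S497, F1820). Machine vertices: (23.370,92.471) → (38.890,85.678) → (40.766,68.841) → (27.124,58.797) → (11.604,65.590) → (9.728,82.427) → (23.370,92.471). Closed: final G1 returns to the first vertex.

**Shape 4** — `<path>` open polyline, stroke `#000000` → score (S497, F1820). Machine vertices: (65.723,58.589) → (86.262,12.989) → (146.615,44.248) → (188.752,32.506) → (214.057,179.164) → (206.963,109.540). Open path.

**Shape 5** — `<path>` open polyline, stroke `#000000` → score (S497, F1820). Machine vertices: (35.684,173.561) → (19.153,144.554) → (211.771,90.879) → (148.814,81.281). Open path.

G21
G90
G0 X153.218 Y180.652
M4 S497
G1 X117.875 Y65.562 F1820
M5
G0 X140.700 Y136.101
M4 S497
G1 X134.010 Y148.121 F1820
G1 X123.953 Y160.002
G1 X112.702 Y169.860
G1 X102.431 Y175.811
G1 X95.313 Y175.971
G1 X93.521 Y168.456
M5
G0 X23.370 Y92.471
M4 S497
G1 X38.890 Y85.678 F1820
G1 X40.766 Y68.841
G1 X27.124 Y58.797
G1 X11.604 Y65.590
G1 X9.728 Y82.427
G1 X23.370 Y92.471
M5
G0 X65.723 Y58.589
M4 S497
G1 X86.262 Y12.989 F1820
G1 X146.615 Y44.248
G1 X188.752 Y32.506
G1 X214.057 Y179.164
G1 X206.963 Y109.540
M5
G0 X35.684 Y173.561
M4 S497
G1 X19.153 Y144.554 F1820
G1 X211.771 Y90.879
G1 X148.814 Y81.281
M5
G0 X0.000 Y0.000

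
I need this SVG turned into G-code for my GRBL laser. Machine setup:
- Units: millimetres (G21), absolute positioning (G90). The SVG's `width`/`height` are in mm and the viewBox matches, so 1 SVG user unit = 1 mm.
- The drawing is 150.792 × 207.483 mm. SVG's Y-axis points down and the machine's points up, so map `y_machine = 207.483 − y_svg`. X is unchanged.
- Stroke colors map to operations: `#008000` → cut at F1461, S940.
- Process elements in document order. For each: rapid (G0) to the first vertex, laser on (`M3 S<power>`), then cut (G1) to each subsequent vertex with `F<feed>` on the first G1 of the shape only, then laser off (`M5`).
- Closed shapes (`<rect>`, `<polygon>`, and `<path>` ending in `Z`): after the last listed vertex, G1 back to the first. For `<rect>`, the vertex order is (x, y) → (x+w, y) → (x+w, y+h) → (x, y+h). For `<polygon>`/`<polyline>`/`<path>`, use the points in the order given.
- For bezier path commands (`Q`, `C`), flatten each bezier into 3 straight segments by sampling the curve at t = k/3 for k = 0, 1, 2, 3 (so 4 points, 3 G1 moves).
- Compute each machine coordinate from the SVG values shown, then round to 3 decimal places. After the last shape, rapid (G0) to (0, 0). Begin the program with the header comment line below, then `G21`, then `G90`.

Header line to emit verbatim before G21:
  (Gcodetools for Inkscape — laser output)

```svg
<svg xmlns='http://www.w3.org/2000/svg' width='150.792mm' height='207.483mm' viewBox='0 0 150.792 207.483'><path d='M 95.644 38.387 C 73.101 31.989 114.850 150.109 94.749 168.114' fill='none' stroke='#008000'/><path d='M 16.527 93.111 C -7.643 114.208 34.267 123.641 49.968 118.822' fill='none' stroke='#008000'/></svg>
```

(Gcodetools for Inkscape — laser output)
G21
G90
G0 X95.644 Y169.096
M3 S940
G1 X89.860 Y142.308 F1461
G1 X98.905 Y82.426
G1 X94.749 Y39.369
M5
G0 X16.527 Y114.372
M3 S940
G1 X10.966 Y97.259 F1461
G1 X28.949 Y88.497
G1 X49.968 Y88.661
M5
G0 X0.000 Y0.000

viewBox `0 0 150.792 207.483` with mm width/height → 1 unit = 1 mm. Flip: y_m = 207.483 − y_svg.

**Shape 1** — `<path>` cubic bezier, stroke `#008000` → cut (S940, F1461). Control points (SVG): P0=(95.644,38.387), P1=(73.101,31.989), P2=(114.850,150.109), P3=(94.749,168.114); sampled at t=k/3. Machine vertices: (95.644,169.096) → (89.860,142.308) → (98.905,82.426) → (94.749,39.369). Open path.

**Shape 2** — `<path>` cubic bezier, stroke `#008000` → cut (S940, F1461). Control points (SVG): P0=(16.527,93.111), P1=(-7.643,114.208), P2=(34.267,123.641), P3=(49.968,118.822); sampled at t=k/3. Machine vertices: (16.527,114.372) → (10.966,97.259) → (28.949,88.497) → (49.968,88.661). Open path.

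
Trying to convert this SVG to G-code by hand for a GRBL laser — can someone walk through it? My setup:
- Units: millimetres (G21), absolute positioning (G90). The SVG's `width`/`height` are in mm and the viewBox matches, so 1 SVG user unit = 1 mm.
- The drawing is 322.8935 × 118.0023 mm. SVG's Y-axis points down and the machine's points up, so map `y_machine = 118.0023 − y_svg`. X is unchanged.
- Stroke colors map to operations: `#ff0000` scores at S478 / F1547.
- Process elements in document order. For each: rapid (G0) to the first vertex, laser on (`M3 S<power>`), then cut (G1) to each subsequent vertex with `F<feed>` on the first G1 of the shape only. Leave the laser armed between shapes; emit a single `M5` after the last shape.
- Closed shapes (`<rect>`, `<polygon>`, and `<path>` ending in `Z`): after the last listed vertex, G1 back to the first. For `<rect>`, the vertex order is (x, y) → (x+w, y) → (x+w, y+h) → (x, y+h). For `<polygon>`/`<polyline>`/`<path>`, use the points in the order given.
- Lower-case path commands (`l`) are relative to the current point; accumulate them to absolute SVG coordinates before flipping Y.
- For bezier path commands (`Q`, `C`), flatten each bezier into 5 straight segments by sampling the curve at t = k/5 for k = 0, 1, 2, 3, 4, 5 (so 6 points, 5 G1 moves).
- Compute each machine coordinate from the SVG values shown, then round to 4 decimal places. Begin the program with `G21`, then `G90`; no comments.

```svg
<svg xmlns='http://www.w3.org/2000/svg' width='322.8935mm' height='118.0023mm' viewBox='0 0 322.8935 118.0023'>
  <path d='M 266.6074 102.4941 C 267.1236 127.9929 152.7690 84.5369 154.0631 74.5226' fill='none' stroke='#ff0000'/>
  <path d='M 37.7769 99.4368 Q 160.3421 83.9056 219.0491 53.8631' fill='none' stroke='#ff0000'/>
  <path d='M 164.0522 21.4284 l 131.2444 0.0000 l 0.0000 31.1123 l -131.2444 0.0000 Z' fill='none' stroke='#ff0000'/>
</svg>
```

viewBox `0 0 322.8935 118.0023` with mm width/height → 1 unit = 1 mm. Flip: y_m = 118.0023 − y_svg.

**Shape 1** — `<path>` cubic bezier, stroke `#ff0000` → score (S478, F1547). Control points (SVG): P0=(266.6074,102.4941), P1=(267.1236,127.9929), P2=(152.7690,84.5369), P3=(154.0631,74.5226); sampled at t=k/5. Machine vertices: (266.6074,15.5082) → (254.9768,7.6643) → (226.8421,11.4546) → (193.2683,21.9639) → (165.3203,34.2773) → (154.0631,43.4797). Open path.

**Shape 2** — `<path>` quadratic bezier, stroke `#ff0000` → score (S478, F1547). Control points (SVG): P0=(37.7769,99.4368), P1=(160.3421,83.9056), P2=(219.0491,53.8631); sampled at t=k/5. Machine vertices: (37.7769,18.5655) → (84.2487,25.3584) → (125.6117,33.3123) → (161.8662,42.4270) → (193.0120,52.7027) → (219.0491,64.1392). Open path.

**Shape 3** — `<path>` rectangle, stroke `#ff0000` → score (S478, F1547). Machine vertices: (164.0522,96.5739) → (295.2966,96.5739) → (295.2966,65.4616) → (164.0522,65.4616) → (164.0522,96.5739). Closed: final G1 returns to the first vertex.

G21
G90
G0 X266.6074 Y15.5082
M3 S478
G1 X254.9768 Y7.6643 F1547
G1 X226.8421 Y11.4546
G1 X193.2683 Y21.9639
G1 X165.3203 Y34.2773
G1 X154.0631 Y43.4797
G0 X37.7769 Y18.5655
M3 S478
G1 X84.2487 Y25.3584 F1547
G1 X125.6117 Y33.3123
G1 X161.8662 Y42.4270
G1 X193.0120 Y52.7027
G1 X219.0491 Y64.1392
G0 X164.0522 Y96.5739
M3 S478
G1 X295.2966 Y96.5739 F1547
G1 X295.2966 Y65.4616
G1 X164.0522 Y65.4616
G1 X164.0522 Y96.5739
M5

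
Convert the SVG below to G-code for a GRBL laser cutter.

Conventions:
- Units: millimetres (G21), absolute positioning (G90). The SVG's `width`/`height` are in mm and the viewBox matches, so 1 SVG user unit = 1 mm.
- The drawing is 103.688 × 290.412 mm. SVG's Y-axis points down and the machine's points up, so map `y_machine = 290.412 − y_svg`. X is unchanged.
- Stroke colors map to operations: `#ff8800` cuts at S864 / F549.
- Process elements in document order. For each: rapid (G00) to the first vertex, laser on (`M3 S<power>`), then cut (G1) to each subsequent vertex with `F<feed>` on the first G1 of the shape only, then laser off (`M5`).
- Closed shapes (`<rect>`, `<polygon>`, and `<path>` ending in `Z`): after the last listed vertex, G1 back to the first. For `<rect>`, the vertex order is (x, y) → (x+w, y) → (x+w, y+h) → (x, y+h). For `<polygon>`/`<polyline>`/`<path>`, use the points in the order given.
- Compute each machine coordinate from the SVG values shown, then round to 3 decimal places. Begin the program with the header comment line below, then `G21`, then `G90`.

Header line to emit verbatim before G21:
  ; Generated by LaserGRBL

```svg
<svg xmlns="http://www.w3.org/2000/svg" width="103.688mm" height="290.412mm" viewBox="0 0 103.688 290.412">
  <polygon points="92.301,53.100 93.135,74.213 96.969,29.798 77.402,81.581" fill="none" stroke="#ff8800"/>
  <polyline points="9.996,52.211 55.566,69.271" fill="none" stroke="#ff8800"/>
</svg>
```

viewBox `0 0 103.688 290.412` with mm width/height → 1 unit = 1 mm. Flip: y_m = 290.412 − y_svg.

**Shape 1** — `<polygon>` closed polygon, stroke `#ff8800` → cut (S864, F549). Machine vertices: (92.301,237.312) → (93.135,216.199) → (96.969,260.614) → (77.402,208.831) → (92.301,237.312). Closed: final G1 returns to the first vertex.

**Shape 2** — `<polyline>` line segment, stroke `#ff8800` → cut (S864, F549). Machine vertices: (9.996,238.201) → (55.566,221.141). Open path.

; Generated by LaserGRBL
G21
G90
G00 X92.301 Y237.312
M3 S864
G1 X93.135 Y216.199 F549
G1 X96.969 Y260.614
G1 X77.402 Y208.831
G1 X92.301 Y237.312
M5
G00 X9.996 Y238.201
M3 S864
G1 X55.566 Y221.141 F549
M5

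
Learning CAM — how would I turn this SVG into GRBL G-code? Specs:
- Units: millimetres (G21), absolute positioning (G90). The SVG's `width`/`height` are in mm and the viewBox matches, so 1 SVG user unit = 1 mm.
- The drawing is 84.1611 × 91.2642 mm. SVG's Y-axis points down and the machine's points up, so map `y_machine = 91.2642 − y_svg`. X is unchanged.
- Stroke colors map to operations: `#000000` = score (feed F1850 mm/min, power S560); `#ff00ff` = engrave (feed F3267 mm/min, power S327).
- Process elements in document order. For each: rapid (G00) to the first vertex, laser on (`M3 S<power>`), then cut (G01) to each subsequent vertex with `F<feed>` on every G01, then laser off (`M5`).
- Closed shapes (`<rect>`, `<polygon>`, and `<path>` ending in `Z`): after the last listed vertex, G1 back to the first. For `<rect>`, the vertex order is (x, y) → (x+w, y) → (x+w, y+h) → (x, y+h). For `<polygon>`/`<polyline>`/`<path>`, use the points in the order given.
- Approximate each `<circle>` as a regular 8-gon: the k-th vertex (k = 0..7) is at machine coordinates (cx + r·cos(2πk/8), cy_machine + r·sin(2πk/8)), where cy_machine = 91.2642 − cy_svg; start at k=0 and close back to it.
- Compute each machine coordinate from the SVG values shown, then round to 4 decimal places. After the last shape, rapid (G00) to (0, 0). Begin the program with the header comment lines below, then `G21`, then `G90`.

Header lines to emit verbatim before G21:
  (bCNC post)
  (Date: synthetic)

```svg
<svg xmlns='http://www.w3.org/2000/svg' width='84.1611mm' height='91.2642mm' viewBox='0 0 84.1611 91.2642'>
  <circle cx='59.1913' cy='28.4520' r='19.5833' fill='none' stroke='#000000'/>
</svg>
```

1 u = 1 mm; y_m = 91.2642 − y.

[1] `<circle>` circle, #000000→score S560 F1850: (78.7746,62.8122) → (73.0388,76.6597) → (59.1913,82.3955) → (45.3438,76.6597) → (39.6080,62.8122) → (45.3438,48.9647) → (59.1913,43.2289) → (73.0388,48.9647) → (78.7746,62.8122) (closed)

(bCNC post)
(Date: synthetic)
G21
G90
G00 X78.7746 Y62.8122
M3 S560
G01 X73.0388 Y76.6597 F1850
G01 X59.1913 Y82.3955 F1850
G01 X45.3438 Y76.6597 F1850
G01 X39.6080 Y62.8122 F1850
G01 X45.3438 Y48.9647 F1850
G01 X59.1913 Y43.2289 F1850
G01 X73.0388 Y48.9647 F1850
G01 X78.7746 Y62.8122 F1850
M5
G00 X0.0000 Y0.0000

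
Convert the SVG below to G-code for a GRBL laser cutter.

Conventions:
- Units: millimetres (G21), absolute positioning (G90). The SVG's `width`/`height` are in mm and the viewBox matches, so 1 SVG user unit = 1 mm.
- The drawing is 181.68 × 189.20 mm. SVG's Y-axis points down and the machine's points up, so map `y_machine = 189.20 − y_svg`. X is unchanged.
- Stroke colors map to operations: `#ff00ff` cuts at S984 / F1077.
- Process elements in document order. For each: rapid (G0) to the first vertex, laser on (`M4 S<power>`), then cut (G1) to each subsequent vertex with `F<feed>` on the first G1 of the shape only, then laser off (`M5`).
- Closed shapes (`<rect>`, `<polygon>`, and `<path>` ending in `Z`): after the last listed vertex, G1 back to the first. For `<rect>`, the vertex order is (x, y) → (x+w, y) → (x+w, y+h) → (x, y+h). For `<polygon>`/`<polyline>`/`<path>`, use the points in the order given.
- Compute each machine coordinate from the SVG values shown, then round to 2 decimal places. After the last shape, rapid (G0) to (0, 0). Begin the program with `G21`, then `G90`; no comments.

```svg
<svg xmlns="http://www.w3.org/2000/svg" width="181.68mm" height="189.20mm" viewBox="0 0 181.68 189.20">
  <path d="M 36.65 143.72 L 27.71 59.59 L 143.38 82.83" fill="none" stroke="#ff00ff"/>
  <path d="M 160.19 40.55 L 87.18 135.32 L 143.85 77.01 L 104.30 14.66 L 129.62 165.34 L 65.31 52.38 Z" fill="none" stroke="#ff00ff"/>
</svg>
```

G21
G90
G0 X36.65 Y45.48
M4 S984
G1 X27.71 Y129.61 F1077
G1 X143.38 Y106.37
M5
G0 X160.19 Y148.65
M4 S984
G1 X87.18 Y53.88 F1077
G1 X143.85 Y112.19
G1 X104.30 Y174.54
G1 X129.62 Y23.86
G1 X65.31 Y136.82
G1 X160.19 Y148.65
M5
G0 X0.00 Y0.00

Since the viewBox matches the mm dimensions, user units are millimetres directly. The only transform is the Y-flip y_m = 189.20 − y_svg.

Shape 1 is a open polyline drawn with `<path>`. Its stroke #ff00ff means cut at S984, F1077. After flipping Y the toolpath is (36.65,45.48) → (27.71,129.61) → (143.38,106.37).

Shape 2 is a closed polygon drawn with `<path>`. Its stroke #ff00ff means cut at S984, F1077. After flipping Y the toolpath is (160.19,148.65) → (87.18,53.88) → (143.85,112.19) → (104.30,174.54) → (129.62,23.86) → (65.31,136.82) → (160.19,148.65), returning to the start.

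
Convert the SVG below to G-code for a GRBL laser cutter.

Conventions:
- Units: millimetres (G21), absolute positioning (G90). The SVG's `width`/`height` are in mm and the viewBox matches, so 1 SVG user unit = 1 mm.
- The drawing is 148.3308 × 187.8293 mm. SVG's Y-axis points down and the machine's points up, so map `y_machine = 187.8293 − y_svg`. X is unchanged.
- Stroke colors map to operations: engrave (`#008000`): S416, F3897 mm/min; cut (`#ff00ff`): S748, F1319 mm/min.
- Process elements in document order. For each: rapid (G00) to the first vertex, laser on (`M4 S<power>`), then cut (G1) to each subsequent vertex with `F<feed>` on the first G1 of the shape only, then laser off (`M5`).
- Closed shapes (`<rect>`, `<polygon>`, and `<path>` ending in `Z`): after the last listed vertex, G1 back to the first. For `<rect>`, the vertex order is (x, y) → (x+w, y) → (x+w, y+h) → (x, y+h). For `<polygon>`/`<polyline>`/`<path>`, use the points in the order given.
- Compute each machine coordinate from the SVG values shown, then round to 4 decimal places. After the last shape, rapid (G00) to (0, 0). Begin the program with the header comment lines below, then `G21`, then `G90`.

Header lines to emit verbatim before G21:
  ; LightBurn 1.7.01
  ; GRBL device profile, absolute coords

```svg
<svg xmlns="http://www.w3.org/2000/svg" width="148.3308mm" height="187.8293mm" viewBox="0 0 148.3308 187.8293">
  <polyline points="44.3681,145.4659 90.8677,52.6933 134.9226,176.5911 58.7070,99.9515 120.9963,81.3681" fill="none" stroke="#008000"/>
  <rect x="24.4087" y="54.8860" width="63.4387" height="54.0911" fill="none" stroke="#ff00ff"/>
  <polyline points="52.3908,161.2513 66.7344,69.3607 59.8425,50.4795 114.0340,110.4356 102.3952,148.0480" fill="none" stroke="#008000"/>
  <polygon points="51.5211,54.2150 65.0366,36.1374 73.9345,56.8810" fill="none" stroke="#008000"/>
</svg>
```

; LightBurn 1.7.01
; GRBL device profile, absolute coords
G21
G90
G00 X44.3681 Y42.3634
M4 S416
G1 X90.8677 Y135.1360 F3897
G1 X134.9226 Y11.2382
G1 X58.7070 Y87.8778
G1 X120.9963 Y106.4612
M5
G00 X24.4087 Y132.9433
M4 S748
G1 X87.8474 Y132.9433 F1319
G1 X87.8474 Y78.8522
G1 X24.4087 Y78.8522
G1 X24.4087 Y132.9433
M5
G00 X52.3908 Y26.5780
M4 S416
G1 X66.7344 Y118.4686 F3897
G1 X59.8425 Y137.3498
G1 X114.0340 Y77.3937
G1 X102.3952 Y39.7813
M5
G00 X51.5211 Y133.6143
M4 S416
G1 X65.0366 Y151.6919 F3897
G1 X73.9345 Y130.9483
G1 X51.5211 Y133.6143
M5
G00 X0.0000 Y0.0000

Since the viewBox matches the mm dimensions, user units are millimetres directly. The only transform is the Y-flip y_m = 187.8293 − y_svg.

Shape 1 is a open polyline drawn with `<polyline>`. Its stroke #008000 means engrave at S416, F3897. After flipping Y the toolpath is (44.3681,42.3634) → (90.8677,135.1360) → (134.9226,11.2382) → (58.7070,87.8778) → (120.9963,106.4612).

Shape 2 is a rectangle drawn with `<rect>`. Its stroke #ff00ff means cut at S748, F1319. After flipping Y the toolpath is (24.4087,132.9433) → (87.8474,132.9433) → (87.8474,78.8522) → (24.4087,78.8522) → (24.4087,132.9433), returning to the start.

Shape 3 is a open polyline drawn with `<polyline>`. Its stroke #008000 means engrave at S416, F3897. After flipping Y the toolpath is (52.3908,26.5780) → (66.7344,118.4686) → (59.8425,137.3498) → (114.0340,77.3937) → (102.3952,39.7813).

Shape 4 is a regular polygon drawn with `<polygon>`. Its stroke #008000 means engrave at S416, F3897. After flipping Y the toolpath is (51.5211,133.6143) → (65.0366,151.6919) → (73.9345,130.9483) → (51.5211,133.6143), returning to the start.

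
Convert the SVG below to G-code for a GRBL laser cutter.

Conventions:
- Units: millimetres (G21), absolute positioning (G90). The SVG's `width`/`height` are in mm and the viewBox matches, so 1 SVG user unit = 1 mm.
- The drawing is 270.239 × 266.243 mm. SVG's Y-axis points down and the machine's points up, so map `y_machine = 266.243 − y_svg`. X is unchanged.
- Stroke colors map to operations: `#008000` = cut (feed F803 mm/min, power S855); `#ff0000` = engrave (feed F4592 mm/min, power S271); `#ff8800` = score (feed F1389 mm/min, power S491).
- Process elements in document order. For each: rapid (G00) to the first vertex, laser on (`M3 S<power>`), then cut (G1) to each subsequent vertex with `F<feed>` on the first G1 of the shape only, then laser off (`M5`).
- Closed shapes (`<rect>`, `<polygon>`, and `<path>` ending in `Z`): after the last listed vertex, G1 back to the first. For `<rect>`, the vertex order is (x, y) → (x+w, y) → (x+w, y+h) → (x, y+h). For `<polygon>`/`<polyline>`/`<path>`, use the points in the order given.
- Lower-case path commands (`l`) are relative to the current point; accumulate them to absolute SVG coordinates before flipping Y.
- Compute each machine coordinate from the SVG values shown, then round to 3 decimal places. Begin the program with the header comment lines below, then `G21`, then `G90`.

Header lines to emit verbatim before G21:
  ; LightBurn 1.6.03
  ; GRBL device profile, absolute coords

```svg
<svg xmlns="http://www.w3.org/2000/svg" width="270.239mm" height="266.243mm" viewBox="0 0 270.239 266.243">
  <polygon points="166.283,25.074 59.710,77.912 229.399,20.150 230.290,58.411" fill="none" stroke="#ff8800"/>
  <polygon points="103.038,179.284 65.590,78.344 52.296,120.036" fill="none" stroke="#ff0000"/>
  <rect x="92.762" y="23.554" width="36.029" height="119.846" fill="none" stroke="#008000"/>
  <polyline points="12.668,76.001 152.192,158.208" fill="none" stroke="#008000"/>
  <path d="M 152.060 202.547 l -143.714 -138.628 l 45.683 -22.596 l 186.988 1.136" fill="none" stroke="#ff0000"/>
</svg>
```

1 u = 1 mm; y_m = 266.243 − y.

[1] `<polygon>` closed polygon, #ff8800→score S491 F1389: (166.283,241.169) → (59.710,188.331) → (229.399,246.093) → (230.290,207.832) → (166.283,241.169) (closed)

[2] `<polygon>` closed polygon, #ff0000→engrave S271 F4592: (103.038,86.959) → (65.590,187.899) → (52.296,146.207) → (103.038,86.959) (closed)

[3] `<rect>` rectangle, #008000→cut S855 F803: (92.762,242.689) → (128.791,242.689) → (128.791,122.843) → (92.762,122.843) → (92.762,242.689) (closed)

[4] `<polyline>` line segment, #008000→cut S855 F803: (12.668,190.242) → (152.192,108.035)

[5] `<path>` open polyline, #ff0000→engrave S271 F4592: (152.060,63.696) → (8.346,202.324) → (54.029,224.920) → (241.017,223.784)

; LightBurn 1.6.03
; GRBL device profile, absolute coords
G21
G90
G00 X166.283 Y241.169
M3 S491
G1 X59.710 Y188.331 F1389
G1 X229.399 Y246.093
G1 X230.290 Y207.832
G1 X166.283 Y241.169
M5
G00 X103.038 Y86.959
M3 S271
G1 X65.590 Y187.899 F4592
G1 X52.296 Y146.207
G1 X103.038 Y86.959
M5
G00 X92.762 Y242.689
M3 S855
G1 X128.791 Y242.689 F803
G1 X128.791 Y122.843
G1 X92.762 Y122.843
G1 X92.762 Y242.689
M5
G00 X12.668 Y190.242
M3 S855
G1 X152.192 Y108.035 F803
M5
G00 X152.060 Y63.696
M3 S271
G1 X8.346 Y202.324 F4592
G1 X54.029 Y224.920
G1 X241.017 Y223.784
M5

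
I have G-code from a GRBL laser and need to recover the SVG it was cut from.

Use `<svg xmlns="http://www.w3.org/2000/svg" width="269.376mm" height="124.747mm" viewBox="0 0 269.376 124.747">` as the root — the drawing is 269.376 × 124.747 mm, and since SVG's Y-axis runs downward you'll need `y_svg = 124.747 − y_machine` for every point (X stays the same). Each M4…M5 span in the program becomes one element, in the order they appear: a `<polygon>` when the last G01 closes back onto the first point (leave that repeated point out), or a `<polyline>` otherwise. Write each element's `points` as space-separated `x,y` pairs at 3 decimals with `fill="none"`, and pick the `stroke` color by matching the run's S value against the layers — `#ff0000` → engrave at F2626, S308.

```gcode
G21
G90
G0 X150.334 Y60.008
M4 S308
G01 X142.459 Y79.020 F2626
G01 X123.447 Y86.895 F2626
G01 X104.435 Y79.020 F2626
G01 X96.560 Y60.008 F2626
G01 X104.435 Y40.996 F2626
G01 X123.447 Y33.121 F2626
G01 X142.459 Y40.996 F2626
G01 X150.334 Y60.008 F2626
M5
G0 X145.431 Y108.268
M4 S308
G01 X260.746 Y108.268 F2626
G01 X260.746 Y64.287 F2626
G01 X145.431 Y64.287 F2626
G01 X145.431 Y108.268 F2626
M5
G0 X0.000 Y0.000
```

y_svg = 124.747 − y_m. Every run uses S308, so all elements get stroke `#ff0000` (engrave).

[1] closed run; points: 150.334,64.739 142.459,45.727 123.447,37.852 104.435,45.727 96.560,64.739 104.435,83.751 123.447,91.626 142.459,83.751

[2] closed run; points: 145.431,16.479 260.746,16.479 260.746,60.460 145.431,60.460

<svg xmlns="http://www.w3.org/2000/svg" width="269.376mm" height="124.747mm" viewBox="0 0 269.376 124.747">
  <polygon points="150.334,64.739 142.459,45.727 123.447,37.852 104.435,45.727 96.560,64.739 104.435,83.751 123.447,91.626 142.459,83.751" fill="none" stroke="#ff0000"/>
  <polygon points="145.431,16.479 260.746,16.479 260.746,60.460 145.431,60.460" fill="none" stroke="#ff0000"/>
</svg>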